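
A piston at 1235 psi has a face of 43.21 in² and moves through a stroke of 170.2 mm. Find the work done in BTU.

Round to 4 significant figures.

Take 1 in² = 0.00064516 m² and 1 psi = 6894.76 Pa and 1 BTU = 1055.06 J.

1235 psi → 8.51503×10⁶ Pa
43.21 in² → 0.0278774 m²
F = P × A = 8.51503×10⁶ × 0.0278774 = 237377 N
170.2 mm → 0.1702 m
W = F × d = 237377 × 0.1702 = 40401.6 J
In BTU: 40401.6 / 1055.06 = 38.2932 BTU

38.29 BTU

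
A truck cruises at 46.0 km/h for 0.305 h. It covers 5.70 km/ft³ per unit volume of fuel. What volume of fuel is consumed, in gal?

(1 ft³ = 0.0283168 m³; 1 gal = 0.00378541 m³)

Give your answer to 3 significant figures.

18.4 gal

46.0 km/h → 12.7778 m/s
0.305 h → 1098 s
d = v × t = 12.7778 × 1098 = 14030 m
5.70 km/ft³ → 201294 m/m³
V = d / (distance per unit fuel) = 14030 / 201294 = 0.069699 m³
In gal: 0.069699 / 0.00378541 = 18.4125 gal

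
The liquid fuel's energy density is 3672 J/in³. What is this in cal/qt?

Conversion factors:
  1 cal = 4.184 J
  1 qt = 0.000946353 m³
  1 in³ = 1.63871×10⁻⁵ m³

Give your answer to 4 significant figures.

3672 J/in³ ÷ 1.63871×10⁻⁵ m³/in³ = 2.24079×10⁸ J/m³
2.24079×10⁸ J/m³ ÷ 4.184 J/cal × 0.000946353 m³/qt = 50683 cal/qt

5.068×10⁴ cal/qt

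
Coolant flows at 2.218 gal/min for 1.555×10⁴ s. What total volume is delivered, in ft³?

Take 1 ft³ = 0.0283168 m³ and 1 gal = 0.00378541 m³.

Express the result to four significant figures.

76.84 ft³

2.218 gal/min → 1.39934×10⁻⁴ m³/s
V = Q × t = 1.39934×10⁻⁴ × 15550 = 2.17597 m³
In ft³: 2.17597 / 0.0283168 = 76.8438 ft³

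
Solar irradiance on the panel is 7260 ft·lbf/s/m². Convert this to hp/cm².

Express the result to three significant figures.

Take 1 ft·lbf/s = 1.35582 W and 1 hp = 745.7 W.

7260 ft·lbf/s/m² × 1.35582 W/ft·lbf/s = 9843.25 W/m²
9843.25 W/m² ÷ 745.7 W/hp × 0.0001 m²/cm² = 0.00132 hp/cm²

0.00132 hp/cm²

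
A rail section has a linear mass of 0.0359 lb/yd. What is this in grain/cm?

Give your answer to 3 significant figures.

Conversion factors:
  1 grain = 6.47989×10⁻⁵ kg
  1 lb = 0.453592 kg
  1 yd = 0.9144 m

0.0359 lb/yd × 0.453592 kg/lb ÷ 0.9144 m/yd = 0.0178083 kg/m
0.0178083 kg/m ÷ 6.47989×10⁻⁵ kg/grain × 0.01 m/cm = 2.74824 grain/cm

2.75 grain/cm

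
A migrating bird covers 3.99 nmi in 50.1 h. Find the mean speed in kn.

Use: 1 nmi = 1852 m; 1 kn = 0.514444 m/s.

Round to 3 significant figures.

0.0796 kn

3.99 nmi × 1852 = 7389.48 m
50.1 h × 3600 = 180360 s
v = d / t = 7389.48 m / 180360 s = 0.0409707 m/s
0.0409707 m/s ÷ (0.514444 m/s/kn) = 0.0796407 kn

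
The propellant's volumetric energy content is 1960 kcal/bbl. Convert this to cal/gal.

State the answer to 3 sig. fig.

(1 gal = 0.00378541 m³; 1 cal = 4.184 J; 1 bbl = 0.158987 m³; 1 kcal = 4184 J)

1960 kcal/bbl × 4184 J/kcal ÷ 0.158987 m³/bbl = 5.15806×10⁷ J/m³
5.15806×10⁷ J/m³ ÷ 4.184 J/cal × 0.00378541 m³/gal = 46666.8 cal/gal

4.67×10⁴ cal/gal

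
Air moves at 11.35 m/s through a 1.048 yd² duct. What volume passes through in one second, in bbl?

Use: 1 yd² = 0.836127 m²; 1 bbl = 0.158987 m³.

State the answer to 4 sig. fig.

1.048 yd² × 0.836127 → 0.876261 m²
V = v × A × t = 11.35 m/s × 0.876261 m² × 1 s = 9.94556 m³
9.94556 m³ ÷ (0.158987 m³/bbl) = 62.5558 bbl

62.56 bbl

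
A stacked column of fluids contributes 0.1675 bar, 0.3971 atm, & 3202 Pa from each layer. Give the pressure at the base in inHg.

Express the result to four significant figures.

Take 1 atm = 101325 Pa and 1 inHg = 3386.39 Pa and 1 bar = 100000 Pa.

17.77 inHg

0.1675 bar × 100000 = 16750 Pa
0.3971 atm × 101325 = 40236.2 Pa
3202 Pa (already Pa)
Total: 16750 + 40236.2 + 3202 = 60188.2 Pa
In inHg: 60188.2 / 3386.39 = 17.7736 inHg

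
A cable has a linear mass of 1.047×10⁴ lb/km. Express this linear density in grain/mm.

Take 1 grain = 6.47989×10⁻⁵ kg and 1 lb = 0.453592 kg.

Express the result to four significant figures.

73.29 grain/mm

1.047×10⁴ lb/km × 0.453592 kg/lb ÷ 1000 m/km = 4.74911 kg/m
4.74911 kg/m ÷ 6.47989×10⁻⁵ kg/grain × 0.001 m/mm = 73.29 grain/mm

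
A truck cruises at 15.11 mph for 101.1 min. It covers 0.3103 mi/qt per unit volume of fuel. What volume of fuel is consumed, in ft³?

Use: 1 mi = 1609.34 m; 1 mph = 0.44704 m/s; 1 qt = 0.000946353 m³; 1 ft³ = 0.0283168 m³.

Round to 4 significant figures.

15.11 mph → 6.75477 m/s
101.1 min → 6066 s
d = v × t = 6.75477 × 6066 = 40974.4 m
0.3103 mi/qt → 527687 m/m³
V = d / (distance per unit fuel) = 40974.4 / 527687 = 0.0776491 m³
In ft³: 0.0776491 / 0.0283168 = 2.74216 ft³

2.742 ft³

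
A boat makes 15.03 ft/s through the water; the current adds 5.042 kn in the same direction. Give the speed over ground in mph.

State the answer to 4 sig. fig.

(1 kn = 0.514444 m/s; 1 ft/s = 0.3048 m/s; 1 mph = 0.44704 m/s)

15.03 ft/s × 0.3048 → 4.58114 m/s
5.042 kn × 0.514444 → 2.59383 m/s
Total: 4.58114 + 2.59383 = 7.17497 m/s
In mph: 7.17497 / 0.44704 = 16.05 mph

16.05 mph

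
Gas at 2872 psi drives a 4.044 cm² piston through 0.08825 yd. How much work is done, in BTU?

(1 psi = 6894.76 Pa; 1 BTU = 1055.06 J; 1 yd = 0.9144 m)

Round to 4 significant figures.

0.6125 BTU

2872 psi → 1.98018×10⁷ Pa
4.044 cm² → 4.044×10⁻⁴ m²
F = P × A = 1.98018×10⁷ × 4.044×10⁻⁴ = 8007.85 N
0.08825 yd → 0.0806958 m
W = F × d = 8007.85 × 0.0806958 = 646.2 J
In BTU: 646.2 / 1055.06 = 0.612477 BTU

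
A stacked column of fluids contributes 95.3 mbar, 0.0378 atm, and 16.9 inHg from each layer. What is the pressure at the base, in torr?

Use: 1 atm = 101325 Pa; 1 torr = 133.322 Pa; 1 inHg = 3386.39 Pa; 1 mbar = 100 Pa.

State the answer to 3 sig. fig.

95.3 mbar × 100 → 9530 Pa
0.0378 atm × 101325 → 3830.08 Pa
16.9 inHg × 3386.39 → 57230 Pa
Sum: 9530 + 3830.08 + 57230 = 70590.1 Pa
In torr: 70590.1 / 133.322 = 529.471 torr

529 torr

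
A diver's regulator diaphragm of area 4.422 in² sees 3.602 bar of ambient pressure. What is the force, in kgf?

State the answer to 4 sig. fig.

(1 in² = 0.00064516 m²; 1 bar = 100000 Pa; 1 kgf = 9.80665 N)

104.8 kgf

3.602 bar × 100000 → 360200 Pa
4.422 in² × 0.00064516 → 0.0028529 m²
F = P × A = 360200 Pa × 0.0028529 m² = 1027.61 N
1027.61 N ÷ (9.80665 N/kgf) = 104.787 kgf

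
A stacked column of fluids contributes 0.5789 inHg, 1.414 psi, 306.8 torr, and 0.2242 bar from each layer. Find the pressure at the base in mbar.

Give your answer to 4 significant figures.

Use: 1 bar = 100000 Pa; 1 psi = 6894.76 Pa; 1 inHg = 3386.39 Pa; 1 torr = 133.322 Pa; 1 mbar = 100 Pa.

0.5789 inHg × 3386.39 = 1960.38 Pa
1.414 psi × 6894.76 = 9749.19 Pa
306.8 torr × 133.322 = 40903.2 Pa
0.2242 bar × 100000 = 22420 Pa
Total: 1960.38 + 9749.19 + 40903.2 + 22420 = 75032.8 Pa
In mbar: 75032.8 / 100 = 750.328 mbar

750.3 mbar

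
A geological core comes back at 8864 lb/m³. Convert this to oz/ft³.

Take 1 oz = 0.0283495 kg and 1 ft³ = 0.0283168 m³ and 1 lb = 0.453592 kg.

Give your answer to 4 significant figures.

4016 oz/ft³

8864 lb/m³ × 0.453592 kg/lb = 4020.64 kg/m³
4020.64 kg/m³ ÷ 0.0283495 kg/oz × 0.0283168 m³/ft³ = 4016 oz/ft³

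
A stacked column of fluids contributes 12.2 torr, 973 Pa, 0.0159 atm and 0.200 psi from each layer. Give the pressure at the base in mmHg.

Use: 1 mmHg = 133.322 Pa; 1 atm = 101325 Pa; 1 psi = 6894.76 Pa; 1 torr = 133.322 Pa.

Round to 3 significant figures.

41.9 mmHg

12.2 torr × 133.322 → 1626.53 Pa
973 Pa (already Pa)
0.0159 atm × 101325 → 1611.07 Pa
0.200 psi × 6894.76 → 1378.95 Pa
Total: 1626.53 + 973 + 1611.07 + 1378.95 = 5589.55 Pa
In mmHg: 5589.55 / 133.322 = 41.9252 mmHg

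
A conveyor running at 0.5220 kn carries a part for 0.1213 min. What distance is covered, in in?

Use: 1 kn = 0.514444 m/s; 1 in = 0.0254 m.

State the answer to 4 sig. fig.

0.5220 kn × 0.514444 → 0.26854 m/s
0.1213 min × 60 → 7.278 s
d = v × t = 0.26854 m/s × 7.278 s = 1.95443 m
1.95443 m ÷ (0.0254 m/in) = 76.9461 in

76.95 in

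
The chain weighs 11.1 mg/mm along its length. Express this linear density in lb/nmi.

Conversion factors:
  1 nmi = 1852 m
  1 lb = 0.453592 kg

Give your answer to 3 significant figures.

45.3 lb/nmi

11.1 mg/mm × 10⁻⁶ kg/mg ÷ 0.001 m/mm = 0.0111 kg/m
0.0111 kg/m ÷ 0.453592 kg/lb × 1852 m/nmi = 45.3209 lb/nmi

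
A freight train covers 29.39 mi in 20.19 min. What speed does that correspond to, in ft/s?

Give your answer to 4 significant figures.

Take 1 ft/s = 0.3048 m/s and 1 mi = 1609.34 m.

128.1 ft/s

29.39 mi × 1609.34 → 47298.5 m
20.19 min × 60 → 1211.4 s
v = d / t = 47298.5 m / 1211.4 s = 39.0445 m/s
39.0445 m/s ÷ (0.3048 m/s/ft/s) = 128.099 ft/s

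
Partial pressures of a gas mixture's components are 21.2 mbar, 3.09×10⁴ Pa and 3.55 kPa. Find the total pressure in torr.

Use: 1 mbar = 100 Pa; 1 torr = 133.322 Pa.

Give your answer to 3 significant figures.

21.2 mbar × 100 = 2120 Pa
3.09×10⁴ Pa (already Pa)
3.55 kPa × 1000 = 3550 Pa
Total: 2120 + 30900 + 3550 = 36570 Pa
In torr: 36570 / 133.322 = 274.298 torr

274 torr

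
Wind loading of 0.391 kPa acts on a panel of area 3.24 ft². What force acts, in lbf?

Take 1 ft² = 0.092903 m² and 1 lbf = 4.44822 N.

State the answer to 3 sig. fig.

26.5 lbf

0.391 kPa × 1000 → 391 Pa
3.24 ft² × 0.092903 → 0.301006 m²
F = P × A = 391 Pa × 0.301006 m² = 117.693 N
117.693 N ÷ (4.44822 N/lbf) = 26.4584 lbf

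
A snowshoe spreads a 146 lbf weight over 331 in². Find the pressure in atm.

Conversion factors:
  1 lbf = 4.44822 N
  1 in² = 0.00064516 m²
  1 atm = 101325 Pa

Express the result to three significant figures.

0.0300 atm

146 lbf × 4.44822 → 649.44 N
331 in² × 0.00064516 → 0.213548 m²
P = F / A = 649.44 N / 0.213548 m² = 3041.19 Pa
3041.19 Pa ÷ (101325 Pa/atm) = 0.0300142 atm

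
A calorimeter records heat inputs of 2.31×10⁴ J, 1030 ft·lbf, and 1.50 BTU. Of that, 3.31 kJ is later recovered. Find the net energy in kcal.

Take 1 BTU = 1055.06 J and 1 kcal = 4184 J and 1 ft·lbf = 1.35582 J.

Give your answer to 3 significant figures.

2.31×10⁴ J (already J)
1030 ft·lbf × 1.35582 → 1396.49 J
1.50 BTU × 1055.06 → 1582.59 J
3.31 kJ × 1000 → 3310 J
Net: 23100 + 1396.49 + 1582.59 − 3310 = 22769.1 J
In kcal: 22769.1 / 4184 = 5.44195 kcal

5.44 kcal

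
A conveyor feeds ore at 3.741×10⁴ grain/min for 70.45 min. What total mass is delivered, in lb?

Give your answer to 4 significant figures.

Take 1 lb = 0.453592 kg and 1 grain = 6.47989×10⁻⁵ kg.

376.5 lb

3.741×10⁴ grain/min → 0.0404021 kg/s
70.45 min → 4227 s
m = ṁ × t = 0.0404021 × 4227 = 170.78 kg
In lb: 170.78 / 0.453592 = 376.506 lb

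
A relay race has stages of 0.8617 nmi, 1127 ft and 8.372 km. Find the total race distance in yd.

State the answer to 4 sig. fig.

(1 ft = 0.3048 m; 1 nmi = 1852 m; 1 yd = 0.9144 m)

1.128×10⁴ yd

0.8617 nmi × 1852 = 1595.87 m
1127 ft × 0.3048 = 343.51 m
8.372 km × 1000 = 8372 m
Sum: 1595.87 + 343.51 + 8372 = 10311.4 m
In yd: 10311.4 / 0.9144 = 11276.7 yd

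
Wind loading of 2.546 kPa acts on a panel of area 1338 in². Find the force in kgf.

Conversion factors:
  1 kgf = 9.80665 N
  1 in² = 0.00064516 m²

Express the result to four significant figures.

2.546 kPa × 1000 = 2546 Pa
1338 in² × 0.00064516 = 0.863224 m²
F = P × A = 2546 Pa × 0.863224 m² = 2197.77 N
2197.77 N ÷ (9.80665 N/kgf) = 224.11 kgf

224.1 kgf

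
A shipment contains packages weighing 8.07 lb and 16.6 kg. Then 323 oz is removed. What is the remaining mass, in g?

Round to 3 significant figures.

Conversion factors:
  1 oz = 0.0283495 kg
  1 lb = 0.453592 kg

1.11×10⁴ g

8.07 lb × 0.453592 → 3.66049 kg
16.6 kg (already kg)
323 oz × 0.0283495 → 9.15689 kg
Net: 3.66049 + 16.6 − 9.15689 = 11.1036 kg
In g: 11.1036 / 0.001 = 11103.6 g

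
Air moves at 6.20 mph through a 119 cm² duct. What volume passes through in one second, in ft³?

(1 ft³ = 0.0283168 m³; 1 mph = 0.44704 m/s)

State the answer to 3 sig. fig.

1.16 ft³

6.20 mph × 0.44704 → 2.77165 m/s
119 cm² × 0.0001 → 0.0119 m²
V = v × A × t = 2.77165 m/s × 0.0119 m² × 1 s = 0.0329826 m³
0.0329826 m³ ÷ (0.0283168 m³/ft³) = 1.16477 ft³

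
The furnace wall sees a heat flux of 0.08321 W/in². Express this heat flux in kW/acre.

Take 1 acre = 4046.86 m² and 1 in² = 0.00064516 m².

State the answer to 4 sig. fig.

521.9 kW/acre

0.08321 W/in² ÷ 0.00064516 m²/in² = 128.976 W/m²
128.976 W/m² ÷ 1000 W/kW × 4046.86 m²/acre = 521.948 kW/acre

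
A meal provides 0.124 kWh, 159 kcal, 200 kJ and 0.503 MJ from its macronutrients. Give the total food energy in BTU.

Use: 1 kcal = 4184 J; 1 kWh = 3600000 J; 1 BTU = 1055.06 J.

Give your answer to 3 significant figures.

1720 BTU

0.124 kWh × 3600000 = 446400 J
159 kcal × 4184 = 665256 J
200 kJ × 1000 = 200000 J
0.503 MJ × 1000000 = 503000 J
Sum: 446400 + 665256 + 200000 + 503000 = 1.81466×10⁶ J
In BTU: 1.81466×10⁶ / 1055.06 = 1719.96 BTU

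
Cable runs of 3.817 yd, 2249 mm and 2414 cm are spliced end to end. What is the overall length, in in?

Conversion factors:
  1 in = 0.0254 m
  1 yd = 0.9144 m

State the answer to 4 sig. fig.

3.817 yd × 0.9144 = 3.49026 m
2249 mm × 0.001 = 2.249 m
2414 cm × 0.01 = 24.14 m
Total: 3.49026 + 2.249 + 24.14 = 29.8793 m
In in: 29.8793 / 0.0254 = 1176.35 in

1176 in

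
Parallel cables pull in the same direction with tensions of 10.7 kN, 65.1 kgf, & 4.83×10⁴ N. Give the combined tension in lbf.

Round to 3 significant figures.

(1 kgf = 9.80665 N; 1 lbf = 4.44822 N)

10.7 kN × 1000 = 10700 N
65.1 kgf × 9.80665 = 638.413 N
4.83×10⁴ N (already N)
Sum: 10700 + 638.413 + 48300 = 59638.4 N
In lbf: 59638.4 / 4.44822 = 13407.3 lbf

1.34×10⁴ lbf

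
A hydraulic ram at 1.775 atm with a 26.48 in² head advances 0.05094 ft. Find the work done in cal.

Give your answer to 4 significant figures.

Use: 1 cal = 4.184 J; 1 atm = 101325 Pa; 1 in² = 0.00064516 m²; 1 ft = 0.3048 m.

11.40 cal

1.775 atm → 179852 Pa
26.48 in² → 0.0170838 m²
F = P × A = 179852 × 0.0170838 = 3072.56 N
0.05094 ft → 0.0155265 m
W = F × d = 3072.56 × 0.0155265 = 47.7061 J
In cal: 47.7061 / 4.184 = 11.402 cal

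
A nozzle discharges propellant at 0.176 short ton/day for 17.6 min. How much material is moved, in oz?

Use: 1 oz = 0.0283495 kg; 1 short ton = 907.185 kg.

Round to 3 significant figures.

68.8 oz

0.176 short ton/day → 0.00184797 kg/s
17.6 min → 1056 s
m = ṁ × t = 0.00184797 × 1056 = 1.95146 kg
In oz: 1.95146 / 0.0283495 = 68.8358 oz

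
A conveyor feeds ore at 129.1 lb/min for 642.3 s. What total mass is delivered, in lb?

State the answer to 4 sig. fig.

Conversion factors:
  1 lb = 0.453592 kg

1382 lb

129.1 lb/min → 0.975979 kg/s
m = ṁ × t = 0.975979 × 642.3 = 626.871 kg
In lb: 626.871 / 0.453592 = 1382.02 lb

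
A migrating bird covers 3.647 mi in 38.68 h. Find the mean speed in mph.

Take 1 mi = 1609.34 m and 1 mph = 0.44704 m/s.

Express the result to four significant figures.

0.09429 mph

3.647 mi × 1609.34 → 5869.26 m
38.68 h × 3600 → 139248 s
v = d / t = 5869.26 m / 139248 s = 0.0421497 m/s
0.0421497 m/s ÷ (0.44704 m/s/mph) = 0.0942862 mph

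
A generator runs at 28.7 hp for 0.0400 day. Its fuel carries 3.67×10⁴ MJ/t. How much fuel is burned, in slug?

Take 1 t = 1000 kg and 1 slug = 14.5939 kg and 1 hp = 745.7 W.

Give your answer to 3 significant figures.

28.7 hp → 21401.6 W
0.0400 day → 3456 s
E = P × t = 21401.6 × 3456 = 7.39639×10⁷ J
3.67×10⁴ MJ/t → 3.67×10⁷ J/kg
m = E / e_s = 7.39639×10⁷ / 3.67×10⁷ = 2.01537 kg
In slug: 2.01537 / 14.5939 = 0.138097 slug

0.138 slug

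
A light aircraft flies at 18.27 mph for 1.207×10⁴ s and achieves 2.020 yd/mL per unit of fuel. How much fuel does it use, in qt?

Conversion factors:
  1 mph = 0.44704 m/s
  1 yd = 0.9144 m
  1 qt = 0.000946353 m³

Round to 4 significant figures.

18.27 mph → 8.16742 m/s
d = v × t = 8.16742 × 12070 = 98580.8 m
2.020 yd/mL → 1.84709×10⁶ m/m³
V = d / (distance per unit fuel) = 98580.8 / 1.84709×10⁶ = 0.0533709 m³
In qt: 0.0533709 / 0.000946353 = 56.3964 qt

56.40 qt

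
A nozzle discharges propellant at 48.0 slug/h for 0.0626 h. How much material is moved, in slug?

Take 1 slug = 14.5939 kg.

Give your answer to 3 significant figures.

3.00 slug

48.0 slug/h → 0.194585 kg/s
0.0626 h → 225.36 s
m = ṁ × t = 0.194585 × 225.36 = 43.8517 kg
In slug: 43.8517 / 14.5939 = 3.0048 slug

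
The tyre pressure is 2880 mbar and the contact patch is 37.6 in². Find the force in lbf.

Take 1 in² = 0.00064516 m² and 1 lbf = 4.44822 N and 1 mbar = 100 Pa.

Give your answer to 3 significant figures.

1570 lbf

2880 mbar × 100 = 288000 Pa
37.6 in² × 0.00064516 = 0.024258 m²
F = P × A = 288000 Pa × 0.024258 m² = 6986.3 N
6986.3 N ÷ (4.44822 N/lbf) = 1570.58 lbf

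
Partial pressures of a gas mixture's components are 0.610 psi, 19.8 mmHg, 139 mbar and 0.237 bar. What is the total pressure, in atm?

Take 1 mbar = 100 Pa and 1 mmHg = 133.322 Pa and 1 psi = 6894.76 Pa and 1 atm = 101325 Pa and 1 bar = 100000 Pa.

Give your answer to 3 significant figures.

0.439 atm

0.610 psi × 6894.76 → 4205.8 Pa
19.8 mmHg × 133.322 → 2639.78 Pa
139 mbar × 100 → 13900 Pa
0.237 bar × 100000 → 23700 Pa
Total: 4205.8 + 2639.78 + 13900 + 23700 = 44445.6 Pa
In atm: 44445.6 / 101325 = 0.438644 atm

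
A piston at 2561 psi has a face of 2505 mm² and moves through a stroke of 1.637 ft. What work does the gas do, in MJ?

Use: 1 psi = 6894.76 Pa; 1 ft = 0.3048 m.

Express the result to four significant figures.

0.02207 MJ

2561 psi → 1.76575×10⁷ Pa
2505 mm² → 0.002505 m²
F = P × A = 1.76575×10⁷ × 0.002505 = 44232 N
1.637 ft → 0.498958 m
W = F × d = 44232 × 0.498958 = 22069.9 J
In MJ: 22069.9 / 1000000 = 0.0220699 MJ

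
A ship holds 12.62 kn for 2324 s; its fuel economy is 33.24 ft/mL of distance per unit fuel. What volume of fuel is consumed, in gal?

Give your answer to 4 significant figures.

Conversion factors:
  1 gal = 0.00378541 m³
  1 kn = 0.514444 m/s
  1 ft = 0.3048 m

12.62 kn → 6.49228 m/s
d = v × t = 6.49228 × 2324 = 15088.1 m
33.24 ft/mL → 1.01316×10⁷ m/m³
V = d / (distance per unit fuel) = 15088.1 / 1.01316×10⁷ = 0.00148921 m³
In gal: 0.00148921 / 0.00378541 = 0.393408 gal

0.3934 gal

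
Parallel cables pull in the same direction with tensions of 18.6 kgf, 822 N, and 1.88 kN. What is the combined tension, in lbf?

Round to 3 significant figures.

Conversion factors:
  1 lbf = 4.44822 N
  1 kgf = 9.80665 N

18.6 kgf × 9.80665 → 182.404 N
822 N (already N)
1.88 kN × 1000 → 1880 N
Sum: 182.404 + 822 + 1880 = 2884.4 N
In lbf: 2884.4 / 4.44822 = 648.439 lbf

648 lbf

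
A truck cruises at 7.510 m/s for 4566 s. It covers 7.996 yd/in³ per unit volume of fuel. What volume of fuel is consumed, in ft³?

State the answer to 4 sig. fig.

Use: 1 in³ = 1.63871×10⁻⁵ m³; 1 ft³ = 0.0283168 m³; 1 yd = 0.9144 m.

d = v × t = 7.51 × 4566 = 34290.7 m
7.996 yd/in³ → 446177 m/m³
V = d / (distance per unit fuel) = 34290.7 / 446177 = 0.0768545 m³
In ft³: 0.0768545 / 0.0283168 = 2.7141 ft³

2.714 ft³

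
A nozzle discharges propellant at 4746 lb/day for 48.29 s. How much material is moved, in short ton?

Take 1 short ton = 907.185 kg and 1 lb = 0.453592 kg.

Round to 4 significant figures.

4746 lb/day → 0.0249161 kg/s
m = ṁ × t = 0.0249161 × 48.29 = 1.2032 kg
In short ton: 1.2032 / 907.185 = 0.0013263 short ton

0.001326 short ton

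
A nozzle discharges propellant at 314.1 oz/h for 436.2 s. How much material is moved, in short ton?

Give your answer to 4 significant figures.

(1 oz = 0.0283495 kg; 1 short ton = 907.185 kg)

0.001189 short ton

314.1 oz/h → 0.00247349 kg/s
m = ṁ × t = 0.00247349 × 436.2 = 1.07894 kg
In short ton: 1.07894 / 907.185 = 0.00118933 short ton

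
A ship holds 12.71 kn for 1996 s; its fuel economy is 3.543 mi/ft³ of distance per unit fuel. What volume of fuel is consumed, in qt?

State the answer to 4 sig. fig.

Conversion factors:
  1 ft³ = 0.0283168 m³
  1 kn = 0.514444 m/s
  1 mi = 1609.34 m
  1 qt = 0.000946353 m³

12.71 kn → 6.53858 m/s
d = v × t = 6.53858 × 1996 = 13051 m
3.543 mi/ft³ → 201361 m/m³
V = d / (distance per unit fuel) = 13051 / 201361 = 0.0648139 m³
In qt: 0.0648139 / 0.000946353 = 68.4881 qt

68.49 qt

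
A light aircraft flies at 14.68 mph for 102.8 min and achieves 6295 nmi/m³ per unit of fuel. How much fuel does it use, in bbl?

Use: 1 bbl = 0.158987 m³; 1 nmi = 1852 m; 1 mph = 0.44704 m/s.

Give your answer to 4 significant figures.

0.02184 bbl

14.68 mph → 6.56255 m/s
102.8 min → 6168 s
d = v × t = 6.56255 × 6168 = 40477.8 m
6295 nmi/m³ → 1.16583×10⁷ m/m³
V = d / (distance per unit fuel) = 40477.8 / 1.16583×10⁷ = 0.00347202 m³
In bbl: 0.00347202 / 0.158987 = 0.0218384 bbl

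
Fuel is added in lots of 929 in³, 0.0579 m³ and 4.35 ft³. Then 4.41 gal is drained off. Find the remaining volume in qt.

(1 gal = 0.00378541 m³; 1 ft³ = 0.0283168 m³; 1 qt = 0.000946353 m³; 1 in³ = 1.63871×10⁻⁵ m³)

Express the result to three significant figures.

929 in³ × 1.63871×10⁻⁵ → 0.0152236 m³
0.0579 m³ (already m³)
4.35 ft³ × 0.0283168 → 0.123178 m³
4.41 gal × 0.00378541 → 0.0166937 m³
Sum: 0.0152236 + 0.0579 + 0.123178 − 0.0166937 = 0.179608 m³
In qt: 0.179608 / 0.000946353 = 189.79 qt

190 qt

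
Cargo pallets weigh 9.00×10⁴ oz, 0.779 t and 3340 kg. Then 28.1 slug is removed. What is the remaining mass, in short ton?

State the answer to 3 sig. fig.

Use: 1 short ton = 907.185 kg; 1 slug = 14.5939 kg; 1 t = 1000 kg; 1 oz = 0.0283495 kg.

6.90 short ton

9.00×10⁴ oz × 0.0283495 = 2551.46 kg
0.779 t × 1000 = 779 kg
3340 kg (already kg)
28.1 slug × 14.5939 = 410.089 kg
Net: 2551.46 + 779 + 3340 − 410.089 = 6260.37 kg
In short ton: 6260.37 / 907.185 = 6.90087 short ton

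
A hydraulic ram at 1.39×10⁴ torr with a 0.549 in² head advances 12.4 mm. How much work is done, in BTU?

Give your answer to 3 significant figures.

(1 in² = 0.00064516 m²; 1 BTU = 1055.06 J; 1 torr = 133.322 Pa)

1.39×10⁴ torr → 1.85318×10⁶ Pa
0.549 in² → 3.54193×10⁻⁴ m²
F = P × A = 1.85318×10⁶ × 3.54193×10⁻⁴ = 656.383 N
12.4 mm → 0.0124 m
W = F × d = 656.383 × 0.0124 = 8.13915 J
In BTU: 8.13915 / 1055.06 = 0.0077144 BTU

0.00771 BTU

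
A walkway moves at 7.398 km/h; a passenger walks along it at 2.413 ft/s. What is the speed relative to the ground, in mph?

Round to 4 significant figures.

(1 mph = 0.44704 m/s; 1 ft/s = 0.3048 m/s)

7.398 km/h × (1/3.6) = 2.055 m/s
2.413 ft/s × 0.3048 = 0.735482 m/s
Sum: 2.055 + 0.735482 = 2.79048 m/s
In mph: 2.79048 / 0.44704 = 6.24213 mph

6.242 mph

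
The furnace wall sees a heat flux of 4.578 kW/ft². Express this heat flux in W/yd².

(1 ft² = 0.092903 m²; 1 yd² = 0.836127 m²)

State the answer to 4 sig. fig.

4.578 kW/ft² × 1000 W/kW ÷ 0.092903 m²/ft² = 49277.2 W/m²
49277.2 W/m² × 0.836127 m²/yd² = 41202 W/yd²

4.120×10⁴ W/yd²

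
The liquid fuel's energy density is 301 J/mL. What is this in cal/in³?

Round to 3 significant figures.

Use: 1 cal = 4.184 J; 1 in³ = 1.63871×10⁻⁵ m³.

1180 cal/in³

301 J/mL ÷ 10⁻⁶ m³/mL = 3.01×10⁸ J/m³
3.01×10⁸ J/m³ ÷ 4.184 J/cal × 1.63871×10⁻⁵ m³/in³ = 1178.9 cal/in³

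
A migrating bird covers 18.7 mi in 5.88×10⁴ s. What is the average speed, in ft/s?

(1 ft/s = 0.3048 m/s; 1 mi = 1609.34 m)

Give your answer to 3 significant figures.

1.68 ft/s

18.7 mi × 1609.34 = 30094.7 m
v = d / t = 30094.7 m / 58800 s = 0.511815 m/s
0.511815 m/s ÷ (0.3048 m/s/ft/s) = 1.67918 ft/s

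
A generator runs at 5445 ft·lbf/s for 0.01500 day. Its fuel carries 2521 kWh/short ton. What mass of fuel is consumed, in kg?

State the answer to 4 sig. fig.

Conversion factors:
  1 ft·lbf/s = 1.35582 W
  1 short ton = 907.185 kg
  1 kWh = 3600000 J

5445 ft·lbf/s → 7382.44 W
0.01500 day → 1296 s
E = P × t = 7382.44 × 1296 = 9.56764×10⁶ J
2521 kWh/short ton → 1.00041×10⁷ J/kg
m = E / e_s = 9.56764×10⁶ / 1.00041×10⁷ = 0.956372 kg

0.9564 kg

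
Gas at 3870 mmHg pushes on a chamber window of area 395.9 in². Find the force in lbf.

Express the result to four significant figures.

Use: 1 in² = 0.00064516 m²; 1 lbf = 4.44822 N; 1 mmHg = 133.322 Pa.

3870 mmHg × 133.322 = 515956 Pa
395.9 in² × 0.00064516 = 0.255419 m²
F = P × A = 515956 Pa × 0.255419 m² = 131785 N
131785 N ÷ (4.44822 N/lbf) = 29626.5 lbf

2.963×10⁴ lbf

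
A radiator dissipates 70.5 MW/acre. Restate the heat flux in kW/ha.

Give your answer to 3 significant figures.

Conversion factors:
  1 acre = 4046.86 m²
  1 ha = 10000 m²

70.5 MW/acre × 1000000 W/MW ÷ 4046.86 m²/acre = 17420.9 W/m²
17420.9 W/m² ÷ 1000 W/kW × 10000 m²/ha = 174209 kW/ha

1.74×10⁵ kW/ha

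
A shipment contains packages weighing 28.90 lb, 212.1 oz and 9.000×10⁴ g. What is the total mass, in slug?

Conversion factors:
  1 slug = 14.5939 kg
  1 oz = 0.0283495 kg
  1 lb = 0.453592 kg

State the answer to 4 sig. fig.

7.477 slug

28.90 lb × 0.453592 = 13.1088 kg
212.1 oz × 0.0283495 = 6.01293 kg
9.000×10⁴ g × 0.001 = 90 kg
Combined: 13.1088 + 6.01293 + 90 = 109.122 kg
In slug: 109.122 / 14.5939 = 7.47723 slug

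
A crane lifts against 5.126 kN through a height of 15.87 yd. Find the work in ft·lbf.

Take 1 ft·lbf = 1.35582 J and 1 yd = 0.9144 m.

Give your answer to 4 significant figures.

5.126 kN × 1000 = 5126 N
15.87 yd × 0.9144 = 14.5115 m
W = F × d = 5126 N × 14.5115 m = 74385.9 J
74385.9 J ÷ (1.35582 J/ft·lbf) = 54864.1 ft·lbf

5.486×10⁴ ft·lbf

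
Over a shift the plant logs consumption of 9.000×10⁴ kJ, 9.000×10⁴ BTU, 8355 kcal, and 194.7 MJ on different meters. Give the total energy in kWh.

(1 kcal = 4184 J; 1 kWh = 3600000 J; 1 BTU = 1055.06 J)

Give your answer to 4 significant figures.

9.000×10⁴ kJ × 1000 = 9×10⁷ J
9.000×10⁴ BTU × 1055.06 = 9.49554×10⁷ J
8355 kcal × 4184 = 3.49573×10⁷ J
194.7 MJ × 1000000 = 1.947×10⁸ J
Combined: 9×10⁷ + 9.49554×10⁷ + 3.49573×10⁷ + 1.947×10⁸ = 4.14613×10⁸ J
In kWh: 4.14613×10⁸ / 3600000 = 115.17 kWh

115.2 kWh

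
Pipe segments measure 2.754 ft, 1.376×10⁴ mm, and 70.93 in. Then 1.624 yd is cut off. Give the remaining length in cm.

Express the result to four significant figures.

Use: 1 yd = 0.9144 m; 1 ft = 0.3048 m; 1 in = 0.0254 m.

2.754 ft × 0.3048 = 0.839419 m
1.376×10⁴ mm × 0.001 = 13.76 m
70.93 in × 0.0254 = 1.80162 m
1.624 yd × 0.9144 = 1.48499 m
Sum: 0.839419 + 13.76 + 1.80162 − 1.48499 = 14.916 m
In cm: 14.916 / 0.01 = 1491.6 cm

1492 cm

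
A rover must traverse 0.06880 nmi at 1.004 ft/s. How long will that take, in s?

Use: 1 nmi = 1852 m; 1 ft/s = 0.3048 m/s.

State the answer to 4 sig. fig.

0.06880 nmi × 1852 = 127.418 m
1.004 ft/s × 0.3048 = 0.306019 m/s
t = d / v = 127.418 m / 0.306019 m/s = 416.373 s

416.4 s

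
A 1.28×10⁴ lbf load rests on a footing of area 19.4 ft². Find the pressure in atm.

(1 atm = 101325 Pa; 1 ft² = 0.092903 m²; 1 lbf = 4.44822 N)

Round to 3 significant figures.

0.312 atm

1.28×10⁴ lbf × 4.44822 = 56937.2 N
19.4 ft² × 0.092903 = 1.80232 m²
P = F / A = 56937.2 N / 1.80232 m² = 31591.1 Pa
31591.1 Pa ÷ (101325 Pa/atm) = 0.31178 atm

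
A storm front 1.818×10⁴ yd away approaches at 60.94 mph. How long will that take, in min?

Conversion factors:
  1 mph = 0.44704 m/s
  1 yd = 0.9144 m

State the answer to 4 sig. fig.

10.17 min

1.818×10⁴ yd × 0.9144 = 16623.8 m
60.94 mph × 0.44704 = 27.2426 m/s
t = d / v = 16623.8 m / 27.2426 m/s = 610.213 s
610.213 s ÷ (60 s/min) = 10.1702 min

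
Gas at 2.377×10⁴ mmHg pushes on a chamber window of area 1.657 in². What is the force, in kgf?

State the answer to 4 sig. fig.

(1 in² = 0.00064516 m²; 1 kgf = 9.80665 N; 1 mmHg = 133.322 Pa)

345.5 kgf

2.377×10⁴ mmHg × 133.322 → 3.16906×10⁶ Pa
1.657 in² × 0.00064516 → 0.00106903 m²
F = P × A = 3.16906×10⁶ Pa × 0.00106903 m² = 3387.82 N
3387.82 N ÷ (9.80665 N/kgf) = 345.461 kgf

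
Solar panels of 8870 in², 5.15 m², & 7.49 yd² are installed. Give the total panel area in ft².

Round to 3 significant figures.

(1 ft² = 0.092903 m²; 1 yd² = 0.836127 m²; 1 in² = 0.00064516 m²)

8870 in² × 0.00064516 = 5.72257 m²
5.15 m² (already m²)
7.49 yd² × 0.836127 = 6.26259 m²
Sum: 5.72257 + 5.15 + 6.26259 = 17.1352 m²
In ft²: 17.1352 / 0.092903 = 184.442 ft²

184 ft²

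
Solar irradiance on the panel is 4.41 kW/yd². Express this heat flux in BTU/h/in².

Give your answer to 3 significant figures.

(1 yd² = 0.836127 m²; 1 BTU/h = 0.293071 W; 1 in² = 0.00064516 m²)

11.6 BTU/h/in²

4.41 kW/yd² × 1000 W/kW ÷ 0.836127 m²/yd² = 5274.32 W/m²
5274.32 W/m² ÷ 0.293071 W/BTU/h × 0.00064516 m²/in² = 11.6108 BTU/h/in²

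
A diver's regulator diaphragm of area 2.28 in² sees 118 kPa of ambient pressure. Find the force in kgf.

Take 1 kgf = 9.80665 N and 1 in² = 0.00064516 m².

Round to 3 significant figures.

118 kPa × 1000 = 118000 Pa
2.28 in² × 0.00064516 = 0.00147096 m²
F = P × A = 118000 Pa × 0.00147096 m² = 173.573 N
173.573 N ÷ (9.80665 N/kgf) = 17.6995 kgf

17.7 kgf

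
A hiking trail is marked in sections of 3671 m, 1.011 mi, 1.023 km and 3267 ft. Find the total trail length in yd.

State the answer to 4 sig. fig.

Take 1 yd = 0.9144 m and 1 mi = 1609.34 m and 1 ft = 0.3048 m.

3671 m (already m)
1.011 mi × 1609.34 = 1627.04 m
1.023 km × 1000 = 1023 m
3267 ft × 0.3048 = 995.782 m
Total: 3671 + 1627.04 + 1023 + 995.782 = 7316.82 m
In yd: 7316.82 / 0.9144 = 8001.77 yd

8002 yd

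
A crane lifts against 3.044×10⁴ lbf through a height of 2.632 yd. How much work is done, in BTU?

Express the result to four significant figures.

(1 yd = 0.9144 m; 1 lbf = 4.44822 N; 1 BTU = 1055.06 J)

3.044×10⁴ lbf × 4.44822 = 135404 N
2.632 yd × 0.9144 = 2.4067 m
W = F × d = 135404 N × 2.4067 m = 325877 J
325877 J ÷ (1055.06 J/BTU) = 308.871 BTU

308.9 BTU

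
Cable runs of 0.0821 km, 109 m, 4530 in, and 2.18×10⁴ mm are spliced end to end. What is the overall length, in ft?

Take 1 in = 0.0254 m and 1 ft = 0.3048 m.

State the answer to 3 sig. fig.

0.0821 km × 1000 → 82.1 m
109 m (already m)
4530 in × 0.0254 → 115.062 m
2.18×10⁴ mm × 0.001 → 21.8 m
Combined: 82.1 + 109 + 115.062 + 21.8 = 327.962 m
In ft: 327.962 / 0.3048 = 1075.99 ft

1080 ft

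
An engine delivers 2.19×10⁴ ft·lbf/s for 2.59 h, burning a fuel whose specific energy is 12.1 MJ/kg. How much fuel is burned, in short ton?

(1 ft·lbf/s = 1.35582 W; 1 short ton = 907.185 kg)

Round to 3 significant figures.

0.0252 short ton

2.19×10⁴ ft·lbf/s → 29692.5 W
2.59 h → 9324 s
E = P × t = 29692.5 × 9324 = 2.76853×10⁸ J
12.1 MJ/kg → 1.21×10⁷ J/kg
m = E / e_s = 2.76853×10⁸ / 1.21×10⁷ = 22.8804 kg
In short ton: 22.8804 / 907.185 = 0.0252213 short ton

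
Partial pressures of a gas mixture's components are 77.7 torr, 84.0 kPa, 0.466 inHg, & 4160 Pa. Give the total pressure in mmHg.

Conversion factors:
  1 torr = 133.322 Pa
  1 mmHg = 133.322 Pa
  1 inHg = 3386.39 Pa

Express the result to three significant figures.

751 mmHg

77.7 torr × 133.322 → 10359.1 Pa
84.0 kPa × 1000 → 84000 Pa
0.466 inHg × 3386.39 → 1578.06 Pa
4160 Pa (already Pa)
Total: 10359.1 + 84000 + 1578.06 + 4160 = 100097 Pa
In mmHg: 100097 / 133.322 = 750.791 mmHg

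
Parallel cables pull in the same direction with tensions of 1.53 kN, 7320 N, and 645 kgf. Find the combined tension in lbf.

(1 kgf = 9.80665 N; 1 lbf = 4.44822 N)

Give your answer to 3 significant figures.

3410 lbf

1.53 kN × 1000 = 1530 N
7320 N (already N)
645 kgf × 9.80665 = 6325.29 N
Sum: 1530 + 7320 + 6325.29 = 15175.3 N
In lbf: 15175.3 / 4.44822 = 3411.54 lbf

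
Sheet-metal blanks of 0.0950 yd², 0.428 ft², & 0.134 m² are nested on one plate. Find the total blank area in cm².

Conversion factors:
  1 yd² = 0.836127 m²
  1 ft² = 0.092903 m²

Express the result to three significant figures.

2530 cm²

0.0950 yd² × 0.836127 = 0.0794321 m²
0.428 ft² × 0.092903 = 0.0397625 m²
0.134 m² (already m²)
Combined: 0.0794321 + 0.0397625 + 0.134 = 0.253195 m²
In cm²: 0.253195 / 0.0001 = 2531.95 cm²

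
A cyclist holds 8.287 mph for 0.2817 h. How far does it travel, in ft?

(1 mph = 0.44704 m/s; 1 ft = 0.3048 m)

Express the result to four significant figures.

1.233×10⁴ ft

8.287 mph × 0.44704 = 3.70462 m/s
0.2817 h × 3600 = 1014.12 s
d = v × t = 3.70462 m/s × 1014.12 s = 3756.93 m
3756.93 m ÷ (0.3048 m/ft) = 12325.9 ft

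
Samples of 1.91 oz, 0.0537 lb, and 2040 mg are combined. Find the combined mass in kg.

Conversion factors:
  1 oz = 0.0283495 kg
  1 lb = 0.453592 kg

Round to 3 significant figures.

0.0805 kg

1.91 oz × 0.0283495 = 0.0541475 kg
0.0537 lb × 0.453592 = 0.0243579 kg
2040 mg × 10⁻⁶ = 0.00204 kg
Total: 0.0541475 + 0.0243579 + 0.00204 = 0.0805454 kg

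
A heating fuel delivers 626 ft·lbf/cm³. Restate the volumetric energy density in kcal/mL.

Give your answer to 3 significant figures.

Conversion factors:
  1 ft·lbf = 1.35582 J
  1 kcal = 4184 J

626 ft·lbf/cm³ × 1.35582 J/ft·lbf ÷ 10⁻⁶ m³/cm³ = 8.48743×10⁸ J/m³
8.48743×10⁸ J/m³ ÷ 4184 J/kcal × 10⁻⁶ m³/mL = 0.202854 kcal/mL

0.203 kcal/mL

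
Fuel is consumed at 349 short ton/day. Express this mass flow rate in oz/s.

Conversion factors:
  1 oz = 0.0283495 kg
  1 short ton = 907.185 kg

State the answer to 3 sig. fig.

129 oz/s

349 short ton/day × 907.185 kg/short ton ÷ 86400 s/day = 3.66444 kg/s
3.66444 kg/s ÷ 0.0283495 kg/oz = 129.259 oz/s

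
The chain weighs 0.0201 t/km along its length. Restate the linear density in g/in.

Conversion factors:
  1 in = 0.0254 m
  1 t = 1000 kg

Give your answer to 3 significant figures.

0.0201 t/km × 1000 kg/t ÷ 1000 m/km = 0.0201 kg/m
0.0201 kg/m ÷ 0.001 kg/g × 0.0254 m/in = 0.51054 g/in

0.511 g/in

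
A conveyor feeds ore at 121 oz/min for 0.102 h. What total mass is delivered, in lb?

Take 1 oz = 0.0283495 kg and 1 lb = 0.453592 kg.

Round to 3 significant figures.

121 oz/min → 0.0571715 kg/s
0.102 h → 367.2 s
m = ṁ × t = 0.0571715 × 367.2 = 20.9934 kg
In lb: 20.9934 / 0.453592 = 46.2826 lb

46.3 lb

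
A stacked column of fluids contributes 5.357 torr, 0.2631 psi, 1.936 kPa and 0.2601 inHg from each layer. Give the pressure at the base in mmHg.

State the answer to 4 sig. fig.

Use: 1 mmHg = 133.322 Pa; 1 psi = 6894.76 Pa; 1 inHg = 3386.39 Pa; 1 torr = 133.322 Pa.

5.357 torr × 133.322 → 714.206 Pa
0.2631 psi × 6894.76 → 1814.01 Pa
1.936 kPa × 1000 → 1936 Pa
0.2601 inHg × 3386.39 → 880.8 Pa
Total: 714.206 + 1814.01 + 1936 + 880.8 = 5345.02 Pa
In mmHg: 5345.02 / 133.322 = 40.0911 mmHg

40.09 mmHg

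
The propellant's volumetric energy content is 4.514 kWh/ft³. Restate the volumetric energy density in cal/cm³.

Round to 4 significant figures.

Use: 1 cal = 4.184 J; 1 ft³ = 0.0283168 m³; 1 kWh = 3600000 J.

4.514 kWh/ft³ × 3600000 J/kWh ÷ 0.0283168 m³/ft³ = 5.73878×10⁸ J/m³
5.73878×10⁸ J/m³ ÷ 4.184 J/cal × 10⁻⁶ m³/cm³ = 137.16 cal/cm³

137.2 cal/cm³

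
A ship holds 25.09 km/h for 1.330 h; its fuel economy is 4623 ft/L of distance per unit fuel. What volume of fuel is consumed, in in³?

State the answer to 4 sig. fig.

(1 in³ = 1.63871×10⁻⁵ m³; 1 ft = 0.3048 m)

1445 in³

25.09 km/h → 6.96944 m/s
1.330 h → 4788 s
d = v × t = 6.96944 × 4788 = 33369.7 m
4623 ft/L → 1.40909×10⁶ m/m³
V = d / (distance per unit fuel) = 33369.7 / 1.40909×10⁶ = 0.0236817 m³
In in³: 0.0236817 / 1.63871×10⁻⁵ = 1445.14 in³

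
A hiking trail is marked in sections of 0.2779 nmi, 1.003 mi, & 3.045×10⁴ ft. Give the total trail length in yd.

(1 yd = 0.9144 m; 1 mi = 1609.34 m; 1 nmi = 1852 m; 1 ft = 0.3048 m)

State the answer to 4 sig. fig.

1.248×10⁴ yd

0.2779 nmi × 1852 = 514.671 m
1.003 mi × 1609.34 = 1614.17 m
3.045×10⁴ ft × 0.3048 = 9281.16 m
Combined: 514.671 + 1614.17 + 9281.16 = 11410 m
In yd: 11410 / 0.9144 = 12478.1 yd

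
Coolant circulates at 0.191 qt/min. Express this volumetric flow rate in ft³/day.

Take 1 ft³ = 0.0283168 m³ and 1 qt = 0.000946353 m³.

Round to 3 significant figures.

9.19 ft³/day

0.191 qt/min × 0.000946353 m³/qt ÷ 60 s/min = 3.01256×10⁻⁶ m³/s
3.01256×10⁻⁶ m³/s ÷ 0.0283168 m³/ft³ × 86400 s/day = 9.1919 ft³/day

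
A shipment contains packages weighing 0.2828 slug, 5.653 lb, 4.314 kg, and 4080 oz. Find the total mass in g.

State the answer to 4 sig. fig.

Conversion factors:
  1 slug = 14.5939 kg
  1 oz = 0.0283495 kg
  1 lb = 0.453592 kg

1.267×10⁵ g

0.2828 slug × 14.5939 = 4.12715 kg
5.653 lb × 0.453592 = 2.56416 kg
4.314 kg (already kg)
4080 oz × 0.0283495 = 115.666 kg
Combined: 4.12715 + 2.56416 + 4.314 + 115.666 = 126.671 kg
In g: 126.671 / 0.001 = 126671 g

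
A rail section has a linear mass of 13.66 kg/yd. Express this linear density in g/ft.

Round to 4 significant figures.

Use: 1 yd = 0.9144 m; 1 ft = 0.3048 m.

13.66 kg/yd ÷ 0.9144 m/yd = 14.9388 kg/m
14.9388 kg/m ÷ 0.001 kg/g × 0.3048 m/ft = 4553.35 g/ft

4553 g/ft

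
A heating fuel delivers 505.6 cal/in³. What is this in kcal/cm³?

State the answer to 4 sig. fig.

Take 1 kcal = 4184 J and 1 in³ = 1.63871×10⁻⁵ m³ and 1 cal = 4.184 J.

0.03085 kcal/cm³

505.6 cal/in³ × 4.184 J/cal ÷ 1.63871×10⁻⁵ m³/in³ = 1.29091×10⁸ J/m³
1.29091×10⁸ J/m³ ÷ 4184 J/kcal × 10⁻⁶ m³/cm³ = 0.0308535 kcal/cm³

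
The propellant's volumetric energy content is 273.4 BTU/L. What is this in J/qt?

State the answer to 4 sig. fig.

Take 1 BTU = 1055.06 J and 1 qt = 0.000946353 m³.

273.4 BTU/L × 1055.06 J/BTU ÷ 0.001 m³/L = 2.88453×10⁸ J/m³
2.88453×10⁸ J/m³ × 0.000946353 m³/qt = 272978 J/qt

2.730×10⁵ J/qt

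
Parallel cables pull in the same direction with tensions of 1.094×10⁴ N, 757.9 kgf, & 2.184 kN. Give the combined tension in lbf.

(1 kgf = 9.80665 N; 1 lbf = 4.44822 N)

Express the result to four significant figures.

1.094×10⁴ N (already N)
757.9 kgf × 9.80665 → 7432.46 N
2.184 kN × 1000 → 2184 N
Sum: 10940 + 7432.46 + 2184 = 20556.5 N
In lbf: 20556.5 / 4.44822 = 4621.29 lbf

4621 lbf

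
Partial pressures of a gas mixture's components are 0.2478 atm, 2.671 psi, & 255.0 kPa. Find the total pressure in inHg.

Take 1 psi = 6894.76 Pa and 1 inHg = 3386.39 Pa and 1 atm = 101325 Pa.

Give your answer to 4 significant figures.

88.15 inHg

0.2478 atm × 101325 → 25108.3 Pa
2.671 psi × 6894.76 → 18415.9 Pa
255.0 kPa × 1000 → 255000 Pa
Total: 25108.3 + 18415.9 + 255000 = 298524 Pa
In inHg: 298524 / 3386.39 = 88.1541 inHg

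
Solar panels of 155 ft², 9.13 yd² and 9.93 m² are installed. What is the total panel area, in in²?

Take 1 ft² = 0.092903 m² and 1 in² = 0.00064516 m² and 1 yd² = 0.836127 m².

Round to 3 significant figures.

4.95×10⁴ in²

155 ft² × 0.092903 = 14.4 m²
9.13 yd² × 0.836127 = 7.63384 m²
9.93 m² (already m²)
Total: 14.4 + 7.63384 + 9.93 = 31.9638 m²
In in²: 31.9638 / 0.00064516 = 49544 in²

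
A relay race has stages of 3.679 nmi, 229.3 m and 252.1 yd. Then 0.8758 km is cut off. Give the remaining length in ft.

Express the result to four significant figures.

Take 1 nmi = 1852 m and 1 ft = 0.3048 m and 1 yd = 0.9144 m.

2.099×10⁴ ft

3.679 nmi × 1852 = 6813.51 m
229.3 m (already m)
252.1 yd × 0.9144 = 230.52 m
0.8758 km × 1000 = 875.8 m
Result: 6813.51 + 229.3 + 230.52 − 875.8 = 6397.53 m
In ft: 6397.53 / 0.3048 = 20989.3 ft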